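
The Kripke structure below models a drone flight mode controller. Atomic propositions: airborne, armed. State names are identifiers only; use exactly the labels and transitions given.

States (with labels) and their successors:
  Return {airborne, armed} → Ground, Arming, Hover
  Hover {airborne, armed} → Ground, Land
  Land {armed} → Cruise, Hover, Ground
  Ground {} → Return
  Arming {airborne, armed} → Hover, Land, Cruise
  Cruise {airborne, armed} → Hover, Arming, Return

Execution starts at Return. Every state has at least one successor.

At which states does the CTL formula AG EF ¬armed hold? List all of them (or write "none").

States satisfying EF ¬armed: {Return, Hover, Land, Ground, Arming, Cruise}.
States satisfying AG EF ¬armed: {Return, Hover, Land, Ground, Arming, Cruise}.

{Return, Hover, Land, Ground, Arming, Cruise}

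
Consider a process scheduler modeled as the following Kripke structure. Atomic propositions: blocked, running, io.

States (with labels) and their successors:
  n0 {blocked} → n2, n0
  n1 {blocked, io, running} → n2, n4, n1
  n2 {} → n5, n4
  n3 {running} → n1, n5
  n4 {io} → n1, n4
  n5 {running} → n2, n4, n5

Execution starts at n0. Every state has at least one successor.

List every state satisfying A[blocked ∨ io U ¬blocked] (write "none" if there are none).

States satisfying blocked ∨ io: {n0, n1, n4}.
States satisfying ¬blocked: {n2, n3, n4, n5}.
States satisfying A[blocked ∨ io U ¬blocked]: {n2, n3, n4, n5}.

{n2, n3, n4, n5}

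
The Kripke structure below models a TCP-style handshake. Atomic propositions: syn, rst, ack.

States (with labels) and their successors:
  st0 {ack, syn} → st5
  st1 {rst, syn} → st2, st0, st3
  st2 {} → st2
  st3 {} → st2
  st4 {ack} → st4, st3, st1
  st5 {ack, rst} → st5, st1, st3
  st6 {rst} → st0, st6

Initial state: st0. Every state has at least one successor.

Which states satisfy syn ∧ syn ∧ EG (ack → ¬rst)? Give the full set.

States satisfying syn ∧ syn: {st0, st1}.
States satisfying ack → ¬rst: {st0, st1, st2, st3, st4, st6}.
States satisfying EG (ack → ¬rst): {st1, st2, st3, st4, st6}.
States satisfying syn ∧ syn ∧ EG (ack → ¬rst): {st1}.

{st1}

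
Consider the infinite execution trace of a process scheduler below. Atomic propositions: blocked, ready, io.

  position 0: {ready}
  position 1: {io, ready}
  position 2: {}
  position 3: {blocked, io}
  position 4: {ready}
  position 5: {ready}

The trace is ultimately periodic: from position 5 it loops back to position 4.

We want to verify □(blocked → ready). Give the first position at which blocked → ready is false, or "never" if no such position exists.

Check blocked → ready at each position in order: 0 ✓, 1 ✓, 2 ✓.
At position 3 the labels are {blocked, io}, so blocked → ready is false there. This is the first violation.

3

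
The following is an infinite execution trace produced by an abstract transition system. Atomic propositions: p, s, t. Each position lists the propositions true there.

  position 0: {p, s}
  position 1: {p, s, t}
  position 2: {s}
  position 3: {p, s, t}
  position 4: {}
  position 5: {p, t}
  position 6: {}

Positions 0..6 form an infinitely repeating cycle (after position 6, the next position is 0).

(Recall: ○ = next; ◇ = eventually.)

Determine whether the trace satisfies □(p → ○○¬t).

Violated

p → ○○¬t must hold at every position from 0 onward. It fails at position 1, so □(p → ○○¬t) is false.
Positions where p holds: 0, 1, 3, 5.
Check ○○¬t at each: 0→ok, 1→fails, 3→fails, 5→ok.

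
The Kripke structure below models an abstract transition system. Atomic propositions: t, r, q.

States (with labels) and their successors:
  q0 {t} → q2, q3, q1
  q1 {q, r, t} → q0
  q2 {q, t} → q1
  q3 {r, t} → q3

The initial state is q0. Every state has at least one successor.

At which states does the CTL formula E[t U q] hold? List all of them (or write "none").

States satisfying t: {q0, q1, q2, q3}.
States satisfying q: {q1, q2}.
States satisfying E[t U q]: {q0, q1, q2}.

{q0, q1, q2}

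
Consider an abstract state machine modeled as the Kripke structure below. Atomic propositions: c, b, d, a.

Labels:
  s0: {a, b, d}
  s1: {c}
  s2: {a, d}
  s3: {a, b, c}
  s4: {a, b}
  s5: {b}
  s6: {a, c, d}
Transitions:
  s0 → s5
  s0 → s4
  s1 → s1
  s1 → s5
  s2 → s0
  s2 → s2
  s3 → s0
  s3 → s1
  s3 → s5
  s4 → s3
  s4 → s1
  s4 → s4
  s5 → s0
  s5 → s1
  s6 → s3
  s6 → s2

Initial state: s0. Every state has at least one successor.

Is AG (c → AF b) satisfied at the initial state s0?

Does not hold

States satisfying c → AF b: {s0, s2, s3, s4, s5}.
States satisfying AG (c → AF b): ∅.
s1 is reachable from s0 and violates c → AF b, so AG fails at s0.
s0 ∉ Sat(AG (c → AF b)).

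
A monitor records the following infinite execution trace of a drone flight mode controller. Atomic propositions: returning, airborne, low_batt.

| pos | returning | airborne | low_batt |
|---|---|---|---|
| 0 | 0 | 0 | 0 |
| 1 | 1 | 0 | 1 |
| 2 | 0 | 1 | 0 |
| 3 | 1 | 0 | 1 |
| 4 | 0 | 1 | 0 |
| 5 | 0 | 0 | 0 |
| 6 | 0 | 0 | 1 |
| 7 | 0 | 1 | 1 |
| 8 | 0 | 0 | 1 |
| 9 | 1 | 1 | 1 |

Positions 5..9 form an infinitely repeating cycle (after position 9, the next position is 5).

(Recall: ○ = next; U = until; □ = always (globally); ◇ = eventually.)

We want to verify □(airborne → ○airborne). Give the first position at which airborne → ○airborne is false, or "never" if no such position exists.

2

Check airborne → ○airborne at each position in order: 0 ✓, 1 ✓.
At position 2 the labels are {airborne} and the next position 3 has {low_batt, returning}, so airborne → ○airborne is false there. This is the first violation.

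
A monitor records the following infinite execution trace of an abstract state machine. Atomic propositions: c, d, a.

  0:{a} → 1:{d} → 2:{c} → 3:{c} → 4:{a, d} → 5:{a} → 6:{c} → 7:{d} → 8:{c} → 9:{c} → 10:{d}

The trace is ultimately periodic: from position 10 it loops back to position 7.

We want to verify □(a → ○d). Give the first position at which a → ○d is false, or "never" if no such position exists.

Check a → ○d at each position in order: 0 ✓, 1 ✓, 2 ✓, 3 ✓.
At position 4 the labels are {a, d} and the next position 5 has {a}, so a → ○d is false there. This is the first violation.

4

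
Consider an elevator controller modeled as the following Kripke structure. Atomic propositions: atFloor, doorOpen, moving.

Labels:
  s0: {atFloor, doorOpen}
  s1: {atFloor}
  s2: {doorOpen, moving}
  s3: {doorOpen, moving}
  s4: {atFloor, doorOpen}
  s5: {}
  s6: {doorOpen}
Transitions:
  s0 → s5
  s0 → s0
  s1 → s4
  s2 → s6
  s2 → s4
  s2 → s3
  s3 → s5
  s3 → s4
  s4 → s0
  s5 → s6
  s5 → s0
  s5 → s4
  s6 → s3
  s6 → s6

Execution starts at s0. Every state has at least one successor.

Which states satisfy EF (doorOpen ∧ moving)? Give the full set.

States satisfying doorOpen ∧ moving: {s2, s3}.
States satisfying EF (doorOpen ∧ moving): {s0, s1, s2, s3, s4, s5, s6}.

{s0, s1, s2, s3, s4, s5, s6}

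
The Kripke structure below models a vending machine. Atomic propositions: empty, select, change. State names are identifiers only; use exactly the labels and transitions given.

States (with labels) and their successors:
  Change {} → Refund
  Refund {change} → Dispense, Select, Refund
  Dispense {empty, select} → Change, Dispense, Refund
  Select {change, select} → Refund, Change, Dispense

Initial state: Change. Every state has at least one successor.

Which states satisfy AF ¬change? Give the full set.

States satisfying ¬change: {Change, Dispense}.
States satisfying AF ¬change: {Change, Dispense}.

{Change, Dispense}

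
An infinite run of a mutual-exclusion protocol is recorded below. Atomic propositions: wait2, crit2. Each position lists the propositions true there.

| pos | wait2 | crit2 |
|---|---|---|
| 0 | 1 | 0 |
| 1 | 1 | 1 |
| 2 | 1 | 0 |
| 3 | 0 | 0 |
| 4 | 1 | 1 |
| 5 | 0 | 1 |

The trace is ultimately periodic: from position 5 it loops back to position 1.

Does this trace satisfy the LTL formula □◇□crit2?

Does not hold

◇□crit2 must hold at every position from 0 onward. It fails at position 0, so □◇□crit2 is false.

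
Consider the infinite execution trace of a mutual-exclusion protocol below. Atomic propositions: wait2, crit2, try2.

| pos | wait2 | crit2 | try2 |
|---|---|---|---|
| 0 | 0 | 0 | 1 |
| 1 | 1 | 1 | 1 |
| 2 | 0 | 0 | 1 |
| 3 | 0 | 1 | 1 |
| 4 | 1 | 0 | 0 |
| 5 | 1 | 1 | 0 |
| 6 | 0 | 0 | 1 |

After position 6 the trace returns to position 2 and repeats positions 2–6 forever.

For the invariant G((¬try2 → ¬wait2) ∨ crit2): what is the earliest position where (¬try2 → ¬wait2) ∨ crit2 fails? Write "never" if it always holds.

4

Check (¬try2 → ¬wait2) ∨ crit2 at each position in order: 0 ✓, 1 ✓, 2 ✓, 3 ✓.
At position 4 the labels are {wait2}, so (¬try2 → ¬wait2) ∨ crit2 is false there. This is the first violation.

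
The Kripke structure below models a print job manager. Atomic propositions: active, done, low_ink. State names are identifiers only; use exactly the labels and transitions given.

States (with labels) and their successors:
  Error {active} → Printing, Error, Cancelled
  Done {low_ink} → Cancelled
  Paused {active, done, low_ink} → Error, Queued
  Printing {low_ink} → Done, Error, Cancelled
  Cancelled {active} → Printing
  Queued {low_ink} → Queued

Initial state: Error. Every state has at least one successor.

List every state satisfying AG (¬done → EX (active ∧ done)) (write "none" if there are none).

none

States satisfying ¬done → EX (active ∧ done): {Paused}.
States satisfying AG (¬done → EX (active ∧ done)): ∅.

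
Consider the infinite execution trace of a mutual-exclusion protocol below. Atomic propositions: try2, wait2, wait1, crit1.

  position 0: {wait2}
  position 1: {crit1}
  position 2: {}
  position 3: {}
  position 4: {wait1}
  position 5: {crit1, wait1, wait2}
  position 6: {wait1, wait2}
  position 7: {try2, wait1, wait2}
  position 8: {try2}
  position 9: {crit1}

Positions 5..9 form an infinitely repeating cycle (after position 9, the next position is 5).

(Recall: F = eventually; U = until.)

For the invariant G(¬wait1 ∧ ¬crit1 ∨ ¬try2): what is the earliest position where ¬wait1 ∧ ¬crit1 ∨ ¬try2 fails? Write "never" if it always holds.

Check ¬wait1 ∧ ¬crit1 ∨ ¬try2 at each position in order: 0 ✓, 1 ✓, 2 ✓, 3 ✓, 4 ✓, 5 ✓, 6 ✓.
At position 7 the labels are {try2, wait1, wait2}, so ¬wait1 ∧ ¬crit1 ∨ ¬try2 is false there. This is the first violation.

7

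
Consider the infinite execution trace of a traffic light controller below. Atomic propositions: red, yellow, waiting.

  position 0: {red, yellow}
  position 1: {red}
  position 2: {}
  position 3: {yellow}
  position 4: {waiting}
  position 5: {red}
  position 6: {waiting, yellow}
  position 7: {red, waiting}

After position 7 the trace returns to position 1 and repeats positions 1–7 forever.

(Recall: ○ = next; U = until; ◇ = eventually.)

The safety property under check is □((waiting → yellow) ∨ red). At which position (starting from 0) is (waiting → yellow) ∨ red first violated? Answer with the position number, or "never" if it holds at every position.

Check (waiting → yellow) ∨ red at each position in order: 0 ✓, 1 ✓, 2 ✓, 3 ✓.
At position 4 the labels are {waiting}, so (waiting → yellow) ∨ red is false there. This is the first violation.

4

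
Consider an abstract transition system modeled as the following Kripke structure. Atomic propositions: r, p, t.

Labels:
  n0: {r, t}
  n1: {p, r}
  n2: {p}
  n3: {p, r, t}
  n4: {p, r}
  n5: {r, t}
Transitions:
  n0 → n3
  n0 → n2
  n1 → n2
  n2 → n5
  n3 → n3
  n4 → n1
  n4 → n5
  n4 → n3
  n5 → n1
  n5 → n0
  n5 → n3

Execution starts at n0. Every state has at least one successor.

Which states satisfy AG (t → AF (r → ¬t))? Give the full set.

States satisfying t → AF (r → ¬t): {n1, n2, n4}.
States satisfying AG (t → AF (r → ¬t)): ∅.

none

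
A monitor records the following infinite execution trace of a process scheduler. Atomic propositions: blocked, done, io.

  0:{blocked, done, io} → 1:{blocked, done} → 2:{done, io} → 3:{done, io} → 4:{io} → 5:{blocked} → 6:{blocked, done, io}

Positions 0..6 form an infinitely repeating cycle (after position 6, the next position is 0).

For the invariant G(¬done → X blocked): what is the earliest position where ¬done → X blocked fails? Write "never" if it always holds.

never

¬done → X blocked holds at every position 0..6, and those are all the positions the trace ever visits, so the invariant G(¬done → X blocked) is never violated.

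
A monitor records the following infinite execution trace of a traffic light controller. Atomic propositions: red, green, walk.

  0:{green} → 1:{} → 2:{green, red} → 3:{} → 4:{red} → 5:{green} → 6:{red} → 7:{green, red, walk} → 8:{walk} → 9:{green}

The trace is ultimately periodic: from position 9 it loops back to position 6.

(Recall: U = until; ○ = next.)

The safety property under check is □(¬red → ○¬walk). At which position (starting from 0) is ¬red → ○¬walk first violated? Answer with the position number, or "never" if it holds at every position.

never

¬red → ○¬walk holds at every position 0..9, and those are all the positions the trace ever visits, so the invariant □(¬red → ○¬walk) is never violated.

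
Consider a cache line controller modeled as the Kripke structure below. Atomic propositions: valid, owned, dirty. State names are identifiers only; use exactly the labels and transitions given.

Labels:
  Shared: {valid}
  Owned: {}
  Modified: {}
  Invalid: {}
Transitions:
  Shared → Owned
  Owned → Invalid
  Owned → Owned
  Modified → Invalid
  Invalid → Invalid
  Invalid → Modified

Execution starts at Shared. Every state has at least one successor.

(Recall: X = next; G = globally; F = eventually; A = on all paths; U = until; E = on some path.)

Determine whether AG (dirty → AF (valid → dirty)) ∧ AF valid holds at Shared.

Yes

States satisfying dirty → AF (valid → dirty): {Shared, Owned, Modified, Invalid}.
States satisfying AG (dirty → AF (valid → dirty)): {Shared, Owned, Modified, Invalid}.
States satisfying valid: {Shared}.
States satisfying AF valid: {Shared}.
States satisfying AG (dirty → AF (valid → dirty)) ∧ AF valid: {Shared}.
Shared ∈ Sat(AG (dirty → AF (valid → dirty)) ∧ AF valid).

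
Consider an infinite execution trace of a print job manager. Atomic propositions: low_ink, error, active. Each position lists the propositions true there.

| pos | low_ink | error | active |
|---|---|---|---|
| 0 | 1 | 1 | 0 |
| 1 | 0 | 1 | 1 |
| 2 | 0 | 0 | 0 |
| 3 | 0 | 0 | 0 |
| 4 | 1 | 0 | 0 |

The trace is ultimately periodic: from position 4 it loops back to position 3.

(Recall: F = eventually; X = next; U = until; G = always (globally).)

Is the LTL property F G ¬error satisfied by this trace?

G ¬error holds at position 2, which is reachable from 0, so F G ¬error holds.

Satisfied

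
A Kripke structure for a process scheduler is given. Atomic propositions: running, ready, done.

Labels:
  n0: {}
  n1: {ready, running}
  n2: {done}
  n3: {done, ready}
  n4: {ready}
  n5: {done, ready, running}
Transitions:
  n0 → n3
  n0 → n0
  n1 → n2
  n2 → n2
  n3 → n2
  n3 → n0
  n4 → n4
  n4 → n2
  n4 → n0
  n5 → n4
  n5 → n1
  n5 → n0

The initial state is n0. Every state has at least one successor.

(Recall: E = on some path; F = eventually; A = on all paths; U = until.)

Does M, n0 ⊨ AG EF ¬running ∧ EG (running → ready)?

Yes

States satisfying EF ¬running: {n0, n1, n2, n3, n4, n5}.
States satisfying AG EF ¬running: {n0, n1, n2, n3, n4, n5}.
States satisfying running → ready: {n0, n1, n2, n3, n4, n5}.
States satisfying EG (running → ready): {n0, n1, n2, n3, n4, n5}.
States satisfying AG EF ¬running ∧ EG (running → ready): {n0, n1, n2, n3, n4, n5}.
n0 ∈ Sat(AG EF ¬running ∧ EG (running → ready)).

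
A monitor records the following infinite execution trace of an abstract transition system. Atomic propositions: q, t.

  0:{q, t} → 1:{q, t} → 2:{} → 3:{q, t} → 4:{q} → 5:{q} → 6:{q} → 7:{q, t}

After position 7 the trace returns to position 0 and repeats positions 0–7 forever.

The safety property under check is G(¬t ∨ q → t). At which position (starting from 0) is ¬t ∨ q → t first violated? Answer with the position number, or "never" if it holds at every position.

Check ¬t ∨ q → t at each position in order: 0 ✓, 1 ✓.
At position 2 the labels are {}, so ¬t ∨ q → t is false there. This is the first violation.

2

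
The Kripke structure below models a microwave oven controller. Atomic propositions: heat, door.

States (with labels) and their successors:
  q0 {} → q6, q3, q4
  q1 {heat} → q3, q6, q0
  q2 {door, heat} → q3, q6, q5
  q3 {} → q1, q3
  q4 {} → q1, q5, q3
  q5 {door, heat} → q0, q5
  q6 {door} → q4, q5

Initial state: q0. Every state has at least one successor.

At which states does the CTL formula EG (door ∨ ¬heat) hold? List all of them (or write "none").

{q0, q2, q3, q4, q5, q6}

States satisfying door ∨ ¬heat: {q0, q2, q3, q4, q5, q6}.
States satisfying EG (door ∨ ¬heat): {q0, q2, q3, q4, q5, q6}.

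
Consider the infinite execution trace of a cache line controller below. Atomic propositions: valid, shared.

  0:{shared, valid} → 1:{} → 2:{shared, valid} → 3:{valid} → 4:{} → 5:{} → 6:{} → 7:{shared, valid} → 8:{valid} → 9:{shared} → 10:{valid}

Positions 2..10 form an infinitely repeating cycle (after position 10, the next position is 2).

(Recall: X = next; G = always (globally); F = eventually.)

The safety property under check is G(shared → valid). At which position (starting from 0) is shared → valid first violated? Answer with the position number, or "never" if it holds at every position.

9

Check shared → valid at each position in order: 0 ✓, 1 ✓, 2 ✓, 3 ✓, 4 ✓, 5 ✓, 6 ✓, 7 ✓, 8 ✓.
At position 9 the labels are {shared}, so shared → valid is false there. This is the first violation.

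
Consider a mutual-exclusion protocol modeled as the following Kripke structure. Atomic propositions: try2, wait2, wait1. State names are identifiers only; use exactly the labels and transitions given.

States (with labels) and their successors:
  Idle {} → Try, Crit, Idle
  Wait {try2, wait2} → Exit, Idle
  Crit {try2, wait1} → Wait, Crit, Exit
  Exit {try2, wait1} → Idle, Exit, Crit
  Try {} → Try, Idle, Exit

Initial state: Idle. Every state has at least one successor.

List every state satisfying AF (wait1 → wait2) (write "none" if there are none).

{Idle, Wait, Try}

States satisfying wait1 → wait2: {Idle, Wait, Try}.
States satisfying AF (wait1 → wait2): {Idle, Wait, Try}.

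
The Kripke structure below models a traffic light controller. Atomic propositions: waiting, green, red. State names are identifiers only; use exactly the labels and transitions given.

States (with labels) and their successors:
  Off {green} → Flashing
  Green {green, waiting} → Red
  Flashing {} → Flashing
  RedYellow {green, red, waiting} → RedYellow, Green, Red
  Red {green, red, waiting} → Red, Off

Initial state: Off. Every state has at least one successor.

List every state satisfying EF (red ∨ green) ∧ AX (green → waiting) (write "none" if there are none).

States satisfying red ∨ green: {Off, Green, RedYellow, Red}.
States satisfying EF (red ∨ green): {Off, Green, RedYellow, Red}.
States satisfying green → waiting: {Green, Flashing, RedYellow, Red}.
States satisfying AX (green → waiting): {Off, Green, Flashing, RedYellow}.
States satisfying EF (red ∨ green) ∧ AX (green → waiting): {Off, Green, RedYellow}.

{Off, Green, RedYellow}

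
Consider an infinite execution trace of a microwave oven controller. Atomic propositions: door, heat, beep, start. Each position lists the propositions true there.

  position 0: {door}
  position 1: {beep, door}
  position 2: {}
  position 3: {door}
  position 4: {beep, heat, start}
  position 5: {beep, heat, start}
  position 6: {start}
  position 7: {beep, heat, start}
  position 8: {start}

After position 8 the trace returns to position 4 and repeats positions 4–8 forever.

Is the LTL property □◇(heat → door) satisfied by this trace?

◇(heat → door) holds at every position 0..8, and those are all positions ever visited, so □◇(heat → door) holds.

Yes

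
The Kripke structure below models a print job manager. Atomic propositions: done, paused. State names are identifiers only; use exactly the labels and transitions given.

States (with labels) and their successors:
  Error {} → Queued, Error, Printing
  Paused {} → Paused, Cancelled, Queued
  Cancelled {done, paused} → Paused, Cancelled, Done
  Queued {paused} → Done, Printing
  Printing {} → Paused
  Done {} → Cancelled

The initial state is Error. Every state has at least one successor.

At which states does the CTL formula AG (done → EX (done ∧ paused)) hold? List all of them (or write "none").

States satisfying done → EX (done ∧ paused): {Error, Paused, Cancelled, Queued, Printing, Done}.
States satisfying AG (done → EX (done ∧ paused)): {Error, Paused, Cancelled, Queued, Printing, Done}.

{Error, Paused, Cancelled, Queued, Printing, Done}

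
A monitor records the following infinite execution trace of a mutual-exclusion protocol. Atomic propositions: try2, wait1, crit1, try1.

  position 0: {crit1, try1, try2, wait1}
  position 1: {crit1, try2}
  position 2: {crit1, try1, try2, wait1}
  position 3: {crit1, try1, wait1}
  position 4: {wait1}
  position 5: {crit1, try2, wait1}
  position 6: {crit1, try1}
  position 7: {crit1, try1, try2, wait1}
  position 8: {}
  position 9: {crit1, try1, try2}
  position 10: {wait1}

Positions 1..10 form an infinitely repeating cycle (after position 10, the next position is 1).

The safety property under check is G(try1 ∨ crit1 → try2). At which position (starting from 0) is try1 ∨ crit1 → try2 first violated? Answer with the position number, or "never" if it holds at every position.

Check try1 ∨ crit1 → try2 at each position in order: 0 ✓, 1 ✓, 2 ✓.
At position 3 the labels are {crit1, try1, wait1}, so try1 ∨ crit1 → try2 is false there. This is the first violation.

3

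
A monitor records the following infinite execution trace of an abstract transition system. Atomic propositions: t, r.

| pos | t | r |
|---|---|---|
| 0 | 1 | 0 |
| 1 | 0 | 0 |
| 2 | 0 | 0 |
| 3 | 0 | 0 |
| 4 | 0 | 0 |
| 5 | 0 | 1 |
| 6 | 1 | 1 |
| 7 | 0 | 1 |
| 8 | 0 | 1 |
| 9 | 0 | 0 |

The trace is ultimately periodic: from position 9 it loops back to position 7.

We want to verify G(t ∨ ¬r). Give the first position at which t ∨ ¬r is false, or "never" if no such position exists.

5

Check t ∨ ¬r at each position in order: 0 ✓, 1 ✓, 2 ✓, 3 ✓, 4 ✓.
At position 5 the labels are {r}, so t ∨ ¬r is false there. This is the first violation.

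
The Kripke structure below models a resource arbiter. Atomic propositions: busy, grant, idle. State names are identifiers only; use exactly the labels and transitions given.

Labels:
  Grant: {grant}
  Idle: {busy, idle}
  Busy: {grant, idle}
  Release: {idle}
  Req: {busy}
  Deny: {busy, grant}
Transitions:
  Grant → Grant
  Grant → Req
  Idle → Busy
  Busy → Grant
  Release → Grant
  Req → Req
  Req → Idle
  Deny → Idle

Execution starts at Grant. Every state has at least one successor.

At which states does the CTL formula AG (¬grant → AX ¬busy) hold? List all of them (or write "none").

none

States satisfying ¬grant → AX ¬busy: {Grant, Idle, Busy, Release, Deny}.
States satisfying AG (¬grant → AX ¬busy): ∅.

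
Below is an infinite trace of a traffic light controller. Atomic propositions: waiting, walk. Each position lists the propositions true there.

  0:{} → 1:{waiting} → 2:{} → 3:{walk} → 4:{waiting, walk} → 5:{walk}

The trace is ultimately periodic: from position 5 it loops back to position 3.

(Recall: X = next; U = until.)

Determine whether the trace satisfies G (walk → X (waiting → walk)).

Satisfied

walk → X (waiting → walk) holds at every position 0..5, and those are all positions ever visited, so G (walk → X (waiting → walk)) holds.
Positions where walk holds: 3, 4, 5.
Check X (waiting → walk) at each: 3→ok, 4→ok, 5→ok.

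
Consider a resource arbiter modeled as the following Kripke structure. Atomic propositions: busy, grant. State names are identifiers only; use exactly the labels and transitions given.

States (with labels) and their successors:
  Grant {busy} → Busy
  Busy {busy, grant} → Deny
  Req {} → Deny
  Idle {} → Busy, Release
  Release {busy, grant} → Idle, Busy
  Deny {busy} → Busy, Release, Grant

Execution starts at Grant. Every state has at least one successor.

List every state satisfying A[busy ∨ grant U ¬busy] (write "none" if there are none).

States satisfying busy ∨ grant: {Grant, Busy, Release, Deny}.
States satisfying ¬busy: {Req, Idle}.
States satisfying A[busy ∨ grant U ¬busy]: {Req, Idle}.

{Req, Idle}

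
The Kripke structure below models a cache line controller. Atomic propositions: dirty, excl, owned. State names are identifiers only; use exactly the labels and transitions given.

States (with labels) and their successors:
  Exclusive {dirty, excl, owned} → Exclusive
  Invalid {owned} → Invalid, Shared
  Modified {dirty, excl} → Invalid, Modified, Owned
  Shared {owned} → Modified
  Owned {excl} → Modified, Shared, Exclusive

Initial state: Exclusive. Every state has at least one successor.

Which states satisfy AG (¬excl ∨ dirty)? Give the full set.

States satisfying ¬excl ∨ dirty: {Exclusive, Invalid, Modified, Shared}.
States satisfying AG (¬excl ∨ dirty): {Exclusive}.

{Exclusive}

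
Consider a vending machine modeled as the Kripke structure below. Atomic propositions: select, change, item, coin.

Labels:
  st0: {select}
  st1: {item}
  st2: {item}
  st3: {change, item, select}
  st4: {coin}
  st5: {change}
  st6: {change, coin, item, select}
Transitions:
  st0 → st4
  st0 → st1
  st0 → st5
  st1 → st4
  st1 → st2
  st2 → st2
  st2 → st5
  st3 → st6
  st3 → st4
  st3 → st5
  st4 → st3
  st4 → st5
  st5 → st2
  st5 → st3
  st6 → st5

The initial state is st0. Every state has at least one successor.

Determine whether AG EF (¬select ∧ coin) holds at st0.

Satisfied

States satisfying EF (¬select ∧ coin): {st0, st1, st2, st3, st4, st5, st6}.
States satisfying AG EF (¬select ∧ coin): {st0, st1, st2, st3, st4, st5, st6}.
Every state reachable from st0 satisfies EF (¬select ∧ coin).
st0 ∈ Sat(AG EF (¬select ∧ coin)).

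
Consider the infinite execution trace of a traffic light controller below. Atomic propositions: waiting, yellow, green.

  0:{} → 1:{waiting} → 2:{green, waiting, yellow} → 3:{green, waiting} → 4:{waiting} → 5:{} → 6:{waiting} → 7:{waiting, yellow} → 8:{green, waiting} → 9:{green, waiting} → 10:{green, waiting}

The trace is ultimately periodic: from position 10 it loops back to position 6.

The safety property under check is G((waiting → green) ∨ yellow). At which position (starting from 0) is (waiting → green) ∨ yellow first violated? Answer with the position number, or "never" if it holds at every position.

1

Check (waiting → green) ∨ yellow at each position in order: 0 ✓.
At position 1 the labels are {waiting}, so (waiting → green) ∨ yellow is false there. This is the first violation.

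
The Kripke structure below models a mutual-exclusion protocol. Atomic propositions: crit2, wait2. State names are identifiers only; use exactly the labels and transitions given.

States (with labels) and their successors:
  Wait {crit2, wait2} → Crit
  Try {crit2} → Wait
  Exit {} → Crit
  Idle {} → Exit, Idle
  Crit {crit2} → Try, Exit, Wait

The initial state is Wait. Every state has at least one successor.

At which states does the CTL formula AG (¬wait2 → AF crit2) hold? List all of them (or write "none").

States satisfying ¬wait2 → AF crit2: {Wait, Try, Exit, Crit}.
States satisfying AG (¬wait2 → AF crit2): {Wait, Try, Exit, Crit}.

{Wait, Try, Exit, Crit}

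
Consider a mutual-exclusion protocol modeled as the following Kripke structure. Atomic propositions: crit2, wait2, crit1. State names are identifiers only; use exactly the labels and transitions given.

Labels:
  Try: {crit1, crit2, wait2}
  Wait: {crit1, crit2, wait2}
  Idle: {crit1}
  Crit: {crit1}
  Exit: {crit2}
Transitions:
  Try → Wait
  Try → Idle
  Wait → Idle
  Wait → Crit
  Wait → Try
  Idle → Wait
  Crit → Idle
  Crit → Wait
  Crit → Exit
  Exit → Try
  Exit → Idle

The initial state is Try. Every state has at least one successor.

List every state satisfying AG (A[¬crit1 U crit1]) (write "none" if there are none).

{Try, Wait, Idle, Crit, Exit}

States satisfying A[¬crit1 U crit1]: {Try, Wait, Idle, Crit, Exit}.
States satisfying AG (A[¬crit1 U crit1]): {Try, Wait, Idle, Crit, Exit}.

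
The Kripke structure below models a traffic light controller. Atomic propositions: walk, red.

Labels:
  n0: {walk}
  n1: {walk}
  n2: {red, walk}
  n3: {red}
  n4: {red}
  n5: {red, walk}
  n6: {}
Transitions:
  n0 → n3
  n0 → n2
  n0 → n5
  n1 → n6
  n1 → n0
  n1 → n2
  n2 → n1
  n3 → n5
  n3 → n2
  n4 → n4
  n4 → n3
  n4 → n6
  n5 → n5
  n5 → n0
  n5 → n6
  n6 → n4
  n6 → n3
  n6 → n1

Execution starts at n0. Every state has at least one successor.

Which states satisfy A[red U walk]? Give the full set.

States satisfying red: {n2, n3, n4, n5}.
States satisfying walk: {n0, n1, n2, n5}.
States satisfying A[red U walk]: {n0, n1, n2, n3, n5}.

{n0, n1, n2, n3, n5}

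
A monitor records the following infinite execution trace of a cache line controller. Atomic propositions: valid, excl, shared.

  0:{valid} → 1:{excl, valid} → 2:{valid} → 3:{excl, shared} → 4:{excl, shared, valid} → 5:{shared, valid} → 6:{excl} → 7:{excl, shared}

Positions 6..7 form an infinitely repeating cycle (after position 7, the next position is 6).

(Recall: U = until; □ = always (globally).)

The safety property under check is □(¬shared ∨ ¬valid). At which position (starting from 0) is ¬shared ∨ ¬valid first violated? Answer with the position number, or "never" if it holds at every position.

Check ¬shared ∨ ¬valid at each position in order: 0 ✓, 1 ✓, 2 ✓, 3 ✓.
At position 4 the labels are {excl, shared, valid}, so ¬shared ∨ ¬valid is false there. This is the first violation.

4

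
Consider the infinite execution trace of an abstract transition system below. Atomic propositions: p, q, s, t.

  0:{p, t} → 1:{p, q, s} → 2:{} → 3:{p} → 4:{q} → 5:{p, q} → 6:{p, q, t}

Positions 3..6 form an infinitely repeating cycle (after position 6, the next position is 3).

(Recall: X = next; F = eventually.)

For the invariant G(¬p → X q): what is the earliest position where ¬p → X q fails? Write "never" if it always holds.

2

Check ¬p → X q at each position in order: 0 ✓, 1 ✓.
At position 2 the labels are {} and the next position 3 has {p}, so ¬p → X q is false there. This is the first violation.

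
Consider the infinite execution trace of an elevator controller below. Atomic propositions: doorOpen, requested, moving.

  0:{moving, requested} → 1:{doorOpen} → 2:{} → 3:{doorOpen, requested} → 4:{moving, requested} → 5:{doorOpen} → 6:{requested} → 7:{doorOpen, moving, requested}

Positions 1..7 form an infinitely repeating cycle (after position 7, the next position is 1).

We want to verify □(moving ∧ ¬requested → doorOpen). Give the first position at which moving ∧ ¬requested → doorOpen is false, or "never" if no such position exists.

never

moving ∧ ¬requested → doorOpen holds at every position 0..7, and those are all the positions the trace ever visits, so the invariant □(moving ∧ ¬requested → doorOpen) is never violated.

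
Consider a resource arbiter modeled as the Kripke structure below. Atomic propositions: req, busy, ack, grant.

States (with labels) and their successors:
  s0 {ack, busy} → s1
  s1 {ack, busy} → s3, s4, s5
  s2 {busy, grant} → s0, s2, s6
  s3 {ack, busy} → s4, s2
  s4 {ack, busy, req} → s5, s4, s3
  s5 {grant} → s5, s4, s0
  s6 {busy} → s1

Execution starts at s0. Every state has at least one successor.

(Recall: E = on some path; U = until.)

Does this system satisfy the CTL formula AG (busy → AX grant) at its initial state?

No

States satisfying busy → AX grant: {s5}.
States satisfying AG (busy → AX grant): ∅.
s0 is reachable from s0 and violates busy → AX grant, so AG fails at s0.
s0 ∉ Sat(AG (busy → AX grant)).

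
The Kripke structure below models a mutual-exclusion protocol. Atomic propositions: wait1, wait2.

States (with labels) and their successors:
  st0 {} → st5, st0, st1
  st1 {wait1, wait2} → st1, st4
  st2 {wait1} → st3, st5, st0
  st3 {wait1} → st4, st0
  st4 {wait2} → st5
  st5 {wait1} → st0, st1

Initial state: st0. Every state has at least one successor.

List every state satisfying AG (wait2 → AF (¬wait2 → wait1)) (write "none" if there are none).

States satisfying wait2 → AF (¬wait2 → wait1): {st0, st1, st2, st3, st4, st5}.
States satisfying AG (wait2 → AF (¬wait2 → wait1)): {st0, st1, st2, st3, st4, st5}.

{st0, st1, st2, st3, st4, st5}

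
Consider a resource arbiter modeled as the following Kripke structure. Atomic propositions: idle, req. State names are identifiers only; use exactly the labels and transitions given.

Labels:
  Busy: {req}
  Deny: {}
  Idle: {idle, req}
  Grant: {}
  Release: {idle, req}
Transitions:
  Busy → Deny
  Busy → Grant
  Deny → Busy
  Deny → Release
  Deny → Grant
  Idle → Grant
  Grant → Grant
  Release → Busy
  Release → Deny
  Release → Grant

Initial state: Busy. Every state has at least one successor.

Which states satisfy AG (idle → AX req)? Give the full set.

{Grant}

States satisfying idle → AX req: {Busy, Deny, Grant}.
States satisfying AG (idle → AX req): {Grant}.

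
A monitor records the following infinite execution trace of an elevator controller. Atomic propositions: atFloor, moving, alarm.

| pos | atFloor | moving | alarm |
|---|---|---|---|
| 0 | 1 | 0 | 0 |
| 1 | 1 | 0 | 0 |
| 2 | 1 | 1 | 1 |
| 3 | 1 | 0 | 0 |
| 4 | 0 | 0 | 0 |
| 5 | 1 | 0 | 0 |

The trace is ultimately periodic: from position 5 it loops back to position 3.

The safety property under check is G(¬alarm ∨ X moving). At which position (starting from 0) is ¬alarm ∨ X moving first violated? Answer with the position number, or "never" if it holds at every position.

2

Check ¬alarm ∨ X moving at each position in order: 0 ✓, 1 ✓.
At position 2 the labels are {alarm, atFloor, moving} and the next position 3 has {atFloor}, so ¬alarm ∨ X moving is false there. This is the first violation.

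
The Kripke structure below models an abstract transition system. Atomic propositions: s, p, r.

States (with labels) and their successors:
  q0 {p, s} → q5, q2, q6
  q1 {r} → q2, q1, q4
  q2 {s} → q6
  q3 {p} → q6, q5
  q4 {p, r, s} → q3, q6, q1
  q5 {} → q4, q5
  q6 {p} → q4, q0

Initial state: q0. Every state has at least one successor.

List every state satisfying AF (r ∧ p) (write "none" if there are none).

{q4}

States satisfying r ∧ p: {q4}.
States satisfying AF (r ∧ p): {q4}.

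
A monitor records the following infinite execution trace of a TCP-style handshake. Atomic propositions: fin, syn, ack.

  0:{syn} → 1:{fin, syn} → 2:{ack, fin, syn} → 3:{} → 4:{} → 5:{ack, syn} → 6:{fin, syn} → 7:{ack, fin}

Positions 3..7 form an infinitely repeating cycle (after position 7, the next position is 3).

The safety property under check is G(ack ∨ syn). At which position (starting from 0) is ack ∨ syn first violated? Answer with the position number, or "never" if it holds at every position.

Check ack ∨ syn at each position in order: 0 ✓, 1 ✓, 2 ✓.
At position 3 the labels are {}, so ack ∨ syn is false there. This is the first violation.

3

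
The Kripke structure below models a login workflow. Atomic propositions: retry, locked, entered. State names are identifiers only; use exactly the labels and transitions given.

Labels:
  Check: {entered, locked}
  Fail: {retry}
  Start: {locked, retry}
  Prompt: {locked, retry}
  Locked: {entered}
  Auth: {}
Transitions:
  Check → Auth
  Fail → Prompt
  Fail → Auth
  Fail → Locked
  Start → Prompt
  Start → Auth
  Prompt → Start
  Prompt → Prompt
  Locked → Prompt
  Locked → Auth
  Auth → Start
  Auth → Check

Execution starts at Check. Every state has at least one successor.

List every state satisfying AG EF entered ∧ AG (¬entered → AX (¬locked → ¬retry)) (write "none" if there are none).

{Check, Fail, Start, Prompt, Locked, Auth}

States satisfying EF entered: {Check, Fail, Start, Prompt, Locked, Auth}.
States satisfying AG EF entered: {Check, Fail, Start, Prompt, Locked, Auth}.
States satisfying ¬entered → AX (¬locked → ¬retry): {Check, Fail, Start, Prompt, Locked, Auth}.
States satisfying AG (¬entered → AX (¬locked → ¬retry)): {Check, Fail, Start, Prompt, Locked, Auth}.
States satisfying AG EF entered ∧ AG (¬entered → AX (¬locked → ¬retry)): {Check, Fail, Start, Prompt, Locked, Auth}.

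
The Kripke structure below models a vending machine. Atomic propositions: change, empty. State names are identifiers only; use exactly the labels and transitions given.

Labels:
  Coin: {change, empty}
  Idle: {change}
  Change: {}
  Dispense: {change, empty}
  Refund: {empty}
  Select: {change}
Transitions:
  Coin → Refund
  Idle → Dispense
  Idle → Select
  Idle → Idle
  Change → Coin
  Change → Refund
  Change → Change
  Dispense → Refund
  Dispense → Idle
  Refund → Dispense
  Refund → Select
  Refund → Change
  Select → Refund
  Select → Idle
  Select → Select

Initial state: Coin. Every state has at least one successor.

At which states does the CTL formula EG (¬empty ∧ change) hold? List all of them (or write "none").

States satisfying ¬empty ∧ change: {Idle, Select}.
States satisfying EG (¬empty ∧ change): {Idle, Select}.

{Idle, Select}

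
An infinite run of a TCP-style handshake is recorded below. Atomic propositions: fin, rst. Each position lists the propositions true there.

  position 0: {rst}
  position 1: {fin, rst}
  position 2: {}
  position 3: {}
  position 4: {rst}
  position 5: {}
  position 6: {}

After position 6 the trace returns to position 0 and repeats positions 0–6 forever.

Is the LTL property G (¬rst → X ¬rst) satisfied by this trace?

¬rst → X ¬rst must hold at every position from 0 onward. It fails at position 3, so G (¬rst → X ¬rst) is false.
Positions where ¬rst holds: 2, 3, 5, 6.
Check X ¬rst at each: 2→ok, 3→fails, 5→ok, 6→fails.

Violated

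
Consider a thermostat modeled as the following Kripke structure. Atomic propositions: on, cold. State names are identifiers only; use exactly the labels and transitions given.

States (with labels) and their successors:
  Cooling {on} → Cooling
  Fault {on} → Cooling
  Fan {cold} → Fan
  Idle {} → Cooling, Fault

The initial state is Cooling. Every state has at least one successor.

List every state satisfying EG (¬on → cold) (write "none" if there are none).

{Cooling, Fault, Fan}

States satisfying ¬on → cold: {Cooling, Fault, Fan}.
States satisfying EG (¬on → cold): {Cooling, Fault, Fan}.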